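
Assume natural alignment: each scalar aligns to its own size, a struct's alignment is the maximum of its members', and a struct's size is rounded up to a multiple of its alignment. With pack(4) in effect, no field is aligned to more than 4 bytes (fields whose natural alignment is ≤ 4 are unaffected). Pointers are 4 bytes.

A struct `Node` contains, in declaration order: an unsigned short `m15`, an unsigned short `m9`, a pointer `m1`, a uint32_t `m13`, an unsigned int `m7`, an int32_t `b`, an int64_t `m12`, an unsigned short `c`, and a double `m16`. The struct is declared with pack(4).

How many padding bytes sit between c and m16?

2

@0: m15 [2B, align 2] → 2
@2: m9 [2B, align 2] → 4
@4: m1 [4B, align 4] → 8
@8: m13 [4B, align 4] → 12
@12: m7 [4B, align 4] → 16
@16: b [4B, align 4] → 20
@20: m12 [8B, align 4] → 28
@28: c [2B, align 2] → 30
+2 pad (align 4)
@32: m16 [8B, align 4] → 40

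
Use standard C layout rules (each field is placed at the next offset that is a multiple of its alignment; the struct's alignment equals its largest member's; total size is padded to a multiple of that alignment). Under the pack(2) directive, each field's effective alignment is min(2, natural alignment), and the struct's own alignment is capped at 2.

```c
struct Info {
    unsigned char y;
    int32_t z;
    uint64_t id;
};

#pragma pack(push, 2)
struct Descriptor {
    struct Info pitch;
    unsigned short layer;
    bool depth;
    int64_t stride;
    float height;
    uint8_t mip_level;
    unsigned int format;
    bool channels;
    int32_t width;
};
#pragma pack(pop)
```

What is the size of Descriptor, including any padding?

Info: y at 0 (size 1, align 1) → ends 1; pad 3 to align 4 for z; z at 4 (size 4, align 4) → ends 8; id at 8 (size 8, align 8) → ends 16; total 16 bytes, alignment 8
pitch at 0 (size 16, align 2) → ends 16
layer at 16 (size 2, align 2) → ends 18
depth at 18 (size 1, align 1) → ends 19
pad 1 to align 2 for stride
stride at 20 (size 8, align 2) → ends 28
height at 28 (size 4, align 2) → ends 32
mip_level at 32 (size 1, align 1) → ends 33
pad 1 to align 2 for format
format at 34 (size 4, align 2) → ends 38
channels at 38 (size 1, align 1) → ends 39
pad 1 to align 2 for width
width at 40 (size 4, align 2) → ends 44
total 44 bytes, alignment 2

44 bytes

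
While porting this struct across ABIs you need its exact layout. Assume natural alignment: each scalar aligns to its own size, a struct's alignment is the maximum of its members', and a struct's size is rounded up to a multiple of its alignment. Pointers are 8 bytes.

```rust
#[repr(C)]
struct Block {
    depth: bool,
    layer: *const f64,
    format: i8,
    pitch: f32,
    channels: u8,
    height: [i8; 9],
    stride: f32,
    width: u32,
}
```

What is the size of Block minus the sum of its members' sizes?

0..1  depth  (1B, 1-aligned)
1..8  -- padding (7B)
8..16  layer  (8B, 8-aligned)
16..17  format  (1B, 1-aligned)
17..20  -- padding (3B)
20..24  pitch  (4B, 4-aligned)
24..25  channels  (1B, 1-aligned)
25..34  height  (9B, 1-aligned)
34..36  -- padding (2B)
36..40  stride  (4B, 4-aligned)
40..44  width  (4B, 4-aligned)
44..48  -- tail padding (4B)
sizeof = 48, alignof = 8
data bytes 32, size 48 → padding 16

16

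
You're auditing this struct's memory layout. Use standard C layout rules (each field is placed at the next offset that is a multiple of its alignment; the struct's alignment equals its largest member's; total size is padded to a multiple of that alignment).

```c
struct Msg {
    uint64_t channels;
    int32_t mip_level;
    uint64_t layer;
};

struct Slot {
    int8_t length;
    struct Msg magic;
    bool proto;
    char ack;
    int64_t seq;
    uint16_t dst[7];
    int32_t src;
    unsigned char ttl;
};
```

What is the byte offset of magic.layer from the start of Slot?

Msg: channels at 0 (size 8, align 8) → ends 8; mip_level at 8 (size 4, align 4) → ends 12; pad 4 to align 8 for layer; layer at 16 (size 8, align 8) → ends 24; total 24 bytes, alignment 8
length at 0 (size 1, align 1) → ends 1
pad 7 to align 8 for magic
magic at 8 (size 24, align 8) → ends 32
within Msg: layer at 16
8 + 16 = 24

24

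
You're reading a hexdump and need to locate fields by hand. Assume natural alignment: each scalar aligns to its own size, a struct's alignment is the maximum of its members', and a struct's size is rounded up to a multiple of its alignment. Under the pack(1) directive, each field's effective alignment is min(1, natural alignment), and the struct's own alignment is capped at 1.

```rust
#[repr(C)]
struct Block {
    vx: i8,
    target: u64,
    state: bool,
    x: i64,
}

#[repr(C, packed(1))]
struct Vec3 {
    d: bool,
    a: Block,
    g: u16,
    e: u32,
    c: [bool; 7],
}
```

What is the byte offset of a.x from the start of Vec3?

Block: vx at 0 (size 1, align 1) → ends 1; pad 7 to align 8 for target; target at 8 (size 8, align 8) → ends 16; state at 16 (size 1, align 1) → ends 17; pad 7 to align 8 for x; x at 24 (size 8, align 8) → ends 32; total 32 bytes, alignment 8
d at 0 (size 1, align 1) → ends 1
a at 1 (size 32, align 1) → ends 33
within Block: x at 24
1 + 24 = 25

25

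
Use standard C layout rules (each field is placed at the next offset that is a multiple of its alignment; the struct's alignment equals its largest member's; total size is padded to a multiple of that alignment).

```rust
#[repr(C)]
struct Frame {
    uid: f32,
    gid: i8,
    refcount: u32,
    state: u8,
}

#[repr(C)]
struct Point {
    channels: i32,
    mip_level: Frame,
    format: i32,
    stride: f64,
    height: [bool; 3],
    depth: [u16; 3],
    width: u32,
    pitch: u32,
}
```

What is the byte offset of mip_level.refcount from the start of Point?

12

Frame: @0: uid [4B, align 4] → 4; @4: gid [1B, align 1] → 5; +3 pad (align 4); @8: refcount [4B, align 4] → 12; @12: state [1B, align 1] → 13; +3 tail pad (align 4); size 16, align 4
@0: channels [4B, align 4] → 4
@4: mip_level [16B, align 4] → 20
within Frame: refcount at 8
4 + 8 = 12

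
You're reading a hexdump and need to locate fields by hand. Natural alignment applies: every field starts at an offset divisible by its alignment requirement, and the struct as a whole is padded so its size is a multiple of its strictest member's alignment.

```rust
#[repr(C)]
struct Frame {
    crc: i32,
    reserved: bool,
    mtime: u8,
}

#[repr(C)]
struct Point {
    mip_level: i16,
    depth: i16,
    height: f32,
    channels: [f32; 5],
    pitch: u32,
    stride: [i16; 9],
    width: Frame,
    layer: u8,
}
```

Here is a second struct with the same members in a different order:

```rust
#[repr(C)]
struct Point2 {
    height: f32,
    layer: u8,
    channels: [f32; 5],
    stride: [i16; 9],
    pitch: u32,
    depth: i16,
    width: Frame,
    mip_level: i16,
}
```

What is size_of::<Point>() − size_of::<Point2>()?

-4

Frame: crc at 0 (size 4, align 4) → ends 4; reserved at 4 (size 1, align 1) → ends 5; mtime at 5 (size 1, align 1) → ends 6; tail pad 2 to reach multiple of 4; total 8 bytes, alignment 4
mip_level at 0 (size 2, align 2) → ends 2
depth at 2 (size 2, align 2) → ends 4
height at 4 (size 4, align 4) → ends 8
channels at 8 (size 20, align 4) → ends 28
pitch at 28 (size 4, align 4) → ends 32
stride at 32 (size 18, align 2) → ends 50
pad 2 to align 4 for width
width at 52 (size 8, align 4) → ends 60
layer at 60 (size 1, align 1) → ends 61
tail pad 3 to reach multiple of 4
total 64 bytes, alignment 4
— Point2 —
height at 0 (size 4, align 4) → ends 4
layer at 4 (size 1, align 1) → ends 5
pad 3 to align 4 for channels
channels at 8 (size 20, align 4) → ends 28
stride at 28 (size 18, align 2) → ends 46
pad 2 to align 4 for pitch
pitch at 48 (size 4, align 4) → ends 52
depth at 52 (size 2, align 2) → ends 54
pad 2 to align 4 for width
width at 56 (size 8, align 4) → ends 64
mip_level at 64 (size 2, align 2) → ends 66
tail pad 2 to reach multiple of 4
total 68 bytes, alignment 4
64 − 68 = -4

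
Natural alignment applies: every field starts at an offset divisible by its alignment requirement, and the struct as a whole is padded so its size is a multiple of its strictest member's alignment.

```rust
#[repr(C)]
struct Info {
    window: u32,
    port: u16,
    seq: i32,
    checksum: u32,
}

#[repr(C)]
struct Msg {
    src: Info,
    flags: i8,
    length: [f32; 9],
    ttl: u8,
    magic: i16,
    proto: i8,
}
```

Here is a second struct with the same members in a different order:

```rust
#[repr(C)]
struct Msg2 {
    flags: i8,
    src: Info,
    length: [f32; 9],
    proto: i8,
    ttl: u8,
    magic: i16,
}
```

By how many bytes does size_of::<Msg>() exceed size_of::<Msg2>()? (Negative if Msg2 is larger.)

4

Info: @0: window [4B, align 4] → 4; @4: port [2B, align 2] → 6; +2 pad (align 4); @8: seq [4B, align 4] → 12; @12: checksum [4B, align 4] → 16; size 16, align 4
@0: src [16B, align 4] → 16
@16: flags [1B, align 1] → 17
+3 pad (align 4)
@20: length [36B, align 4] → 56
@56: ttl [1B, align 1] → 57
+1 pad (align 2)
@58: magic [2B, align 2] → 60
@60: proto [1B, align 1] → 61
+3 tail pad (align 4)
size 64, align 4
— Msg2 —
@0: flags [1B, align 1] → 1
+3 pad (align 4)
@4: src [16B, align 4] → 20
@20: length [36B, align 4] → 56
@56: proto [1B, align 1] → 57
@57: ttl [1B, align 1] → 58
@58: magic [2B, align 2] → 60
size 60, align 4
64 − 60 = 4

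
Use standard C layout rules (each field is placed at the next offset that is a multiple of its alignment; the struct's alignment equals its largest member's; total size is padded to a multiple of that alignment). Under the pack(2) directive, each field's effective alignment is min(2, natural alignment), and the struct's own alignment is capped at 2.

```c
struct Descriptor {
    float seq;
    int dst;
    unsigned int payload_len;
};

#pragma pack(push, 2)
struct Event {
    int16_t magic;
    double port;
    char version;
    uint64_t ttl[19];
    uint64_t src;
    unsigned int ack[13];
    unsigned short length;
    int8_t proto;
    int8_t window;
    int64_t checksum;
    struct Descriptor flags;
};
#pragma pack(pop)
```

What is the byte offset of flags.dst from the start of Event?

240

Descriptor: @0: seq [4B, align 4] → 4; @4: dst [4B, align 4] → 8; @8: payload_len [4B, align 4] → 12; size 12, align 4
@0: magic [2B, align 2] → 2
@2: port [8B, align 2] → 10
@10: version [1B, align 1] → 11
+1 pad (align 2)
@12: ttl [152B, align 2] → 164
@164: src [8B, align 2] → 172
@172: ack [52B, align 2] → 224
@224: length [2B, align 2] → 226
@226: proto [1B, align 1] → 227
@227: window [1B, align 1] → 228
@228: checksum [8B, align 2] → 236
@236: flags [12B, align 2] → 248
within Descriptor: dst at 4
236 + 4 = 240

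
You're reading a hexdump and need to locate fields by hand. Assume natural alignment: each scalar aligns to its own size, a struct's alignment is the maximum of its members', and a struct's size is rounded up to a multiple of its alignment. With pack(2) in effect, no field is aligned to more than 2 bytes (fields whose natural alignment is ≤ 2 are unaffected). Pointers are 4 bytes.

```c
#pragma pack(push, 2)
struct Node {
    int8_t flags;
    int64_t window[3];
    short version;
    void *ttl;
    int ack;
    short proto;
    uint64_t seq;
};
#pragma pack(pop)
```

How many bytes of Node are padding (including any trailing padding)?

@0: flags [1B, align 1] → 1
+1 pad (align 2)
@2: window [24B, align 2] → 26
@26: version [2B, align 2] → 28
@28: ttl [4B, align 2] → 32
@32: ack [4B, align 2] → 36
@36: proto [2B, align 2] → 38
@38: seq [8B, align 2] → 46
size 46, align 2
data bytes 45, size 46 → padding 1

1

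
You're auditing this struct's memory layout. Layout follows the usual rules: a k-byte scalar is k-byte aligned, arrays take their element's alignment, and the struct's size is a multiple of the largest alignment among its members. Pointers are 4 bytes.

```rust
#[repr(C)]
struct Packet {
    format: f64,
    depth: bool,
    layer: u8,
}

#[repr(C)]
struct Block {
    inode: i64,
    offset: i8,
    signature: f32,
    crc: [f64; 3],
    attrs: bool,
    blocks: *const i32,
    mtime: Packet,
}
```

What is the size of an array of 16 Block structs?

Packet: 0..8  format  (8B, 8-aligned); 8..9  depth  (1B, 1-aligned); 9..10  layer  (1B, 1-aligned); 10..16  -- tail padding (6B); sizeof = 16, alignof = 8
0..8  inode  (8B, 8-aligned)
8..9  offset  (1B, 1-aligned)
9..12  -- padding (3B)
12..16  signature  (4B, 4-aligned)
16..40  crc  (24B, 8-aligned)
40..41  attrs  (1B, 1-aligned)
41..44  -- padding (3B)
44..48  blocks  (4B, 4-aligned)
48..64  mtime  (16B, 8-aligned)
sizeof = 64, alignof = 8
array of 16: 16 × 64 = 1024

1024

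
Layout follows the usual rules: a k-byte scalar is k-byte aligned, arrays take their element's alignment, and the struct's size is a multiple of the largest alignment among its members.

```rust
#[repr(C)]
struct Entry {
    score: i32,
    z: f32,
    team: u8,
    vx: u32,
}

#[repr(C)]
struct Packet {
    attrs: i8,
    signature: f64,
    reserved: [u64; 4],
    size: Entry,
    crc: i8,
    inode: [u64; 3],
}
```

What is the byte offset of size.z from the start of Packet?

Entry: @0: score [4B, align 4] → 4; @4: z [4B, align 4] → 8; @8: team [1B, align 1] → 9; +3 pad (align 4); @12: vx [4B, align 4] → 16; size 16, align 4
@0: attrs [1B, align 1] → 1
+7 pad (align 8)
@8: signature [8B, align 8] → 16
@16: reserved [32B, align 8] → 48
@48: size [16B, align 4] → 64
within Entry: z at 4
48 + 4 = 52

52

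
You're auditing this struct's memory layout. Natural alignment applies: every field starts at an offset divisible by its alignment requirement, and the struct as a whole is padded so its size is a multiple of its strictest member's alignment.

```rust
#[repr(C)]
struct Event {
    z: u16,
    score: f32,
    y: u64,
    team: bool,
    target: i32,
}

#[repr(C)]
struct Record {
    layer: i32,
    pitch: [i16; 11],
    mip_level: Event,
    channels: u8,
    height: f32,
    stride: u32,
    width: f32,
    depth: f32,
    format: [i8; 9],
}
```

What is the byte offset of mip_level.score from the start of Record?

Event: 0..2  z  (2B, 2-aligned); 2..4  -- padding (2B); 4..8  score  (4B, 4-aligned); 8..16  y  (8B, 8-aligned); 16..17  team  (1B, 1-aligned); 17..20  -- padding (3B); 20..24  target  (4B, 4-aligned); sizeof = 24, alignof = 8
0..4  layer  (4B, 4-aligned)
4..26  pitch  (22B, 2-aligned)
26..32  -- padding (6B)
32..56  mip_level  (24B, 8-aligned)
within Event: score at 4
32 + 4 = 36

36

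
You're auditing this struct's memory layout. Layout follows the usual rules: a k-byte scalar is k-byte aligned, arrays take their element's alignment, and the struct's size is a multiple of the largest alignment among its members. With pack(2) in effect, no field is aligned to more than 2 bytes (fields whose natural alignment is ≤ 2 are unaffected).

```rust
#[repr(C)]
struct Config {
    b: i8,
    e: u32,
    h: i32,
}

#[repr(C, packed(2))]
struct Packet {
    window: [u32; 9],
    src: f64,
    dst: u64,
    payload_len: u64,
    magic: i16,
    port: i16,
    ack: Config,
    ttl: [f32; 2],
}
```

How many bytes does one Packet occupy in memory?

Config: 0..1  b  (1B, 1-aligned); 1..4  -- padding (3B); 4..8  e  (4B, 4-aligned); 8..12  h  (4B, 4-aligned); sizeof = 12, alignof = 4
0..36  window  (36B, 2-aligned)
36..44  src  (8B, 2-aligned)
44..52  dst  (8B, 2-aligned)
52..60  payload_len  (8B, 2-aligned)
60..62  magic  (2B, 2-aligned)
62..64  port  (2B, 2-aligned)
64..76  ack  (12B, 2-aligned)
76..84  ttl  (8B, 2-aligned)
sizeof = 84, alignof = 2

84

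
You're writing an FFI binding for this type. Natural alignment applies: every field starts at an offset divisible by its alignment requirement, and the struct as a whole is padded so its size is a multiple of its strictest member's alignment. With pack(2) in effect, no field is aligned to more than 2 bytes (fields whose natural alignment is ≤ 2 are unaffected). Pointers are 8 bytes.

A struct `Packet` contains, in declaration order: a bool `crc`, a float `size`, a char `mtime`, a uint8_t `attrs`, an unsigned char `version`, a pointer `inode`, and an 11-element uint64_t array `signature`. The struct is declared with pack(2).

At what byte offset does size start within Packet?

crc at 0 (size 1, align 1) → ends 1
pad 1 to align 2 for size
size at 2 (size 4, align 2) → ends 6

2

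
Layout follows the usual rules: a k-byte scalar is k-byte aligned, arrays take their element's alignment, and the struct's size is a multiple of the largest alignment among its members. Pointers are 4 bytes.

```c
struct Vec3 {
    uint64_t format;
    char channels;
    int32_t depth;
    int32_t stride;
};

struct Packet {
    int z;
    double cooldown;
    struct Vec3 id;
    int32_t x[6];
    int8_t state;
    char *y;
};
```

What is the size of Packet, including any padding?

72 bytes

Vec3: 0..8  format  (8B, 8-aligned); 8..9  channels  (1B, 1-aligned); 9..12  -- padding (3B); 12..16  depth  (4B, 4-aligned); 16..20  stride  (4B, 4-aligned); 20..24  -- tail padding (4B); sizeof = 24, alignof = 8
0..4  z  (4B, 4-aligned)
4..8  -- padding (4B)
8..16  cooldown  (8B, 8-aligned)
16..40  id  (24B, 8-aligned)
40..64  x  (24B, 4-aligned)
64..65  state  (1B, 1-aligned)
65..68  -- padding (3B)
68..72  y  (4B, 4-aligned)
sizeof = 72, alignof = 8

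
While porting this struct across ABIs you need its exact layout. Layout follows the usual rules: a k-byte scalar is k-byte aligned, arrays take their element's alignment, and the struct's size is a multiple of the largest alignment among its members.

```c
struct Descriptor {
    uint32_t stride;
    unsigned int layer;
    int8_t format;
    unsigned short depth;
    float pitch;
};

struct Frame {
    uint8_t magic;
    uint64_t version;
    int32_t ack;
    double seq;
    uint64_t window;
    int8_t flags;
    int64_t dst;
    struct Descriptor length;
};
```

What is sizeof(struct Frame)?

72

Descriptor: stride at 0 (size 4, align 4) → ends 4; layer at 4 (size 4, align 4) → ends 8; format at 8 (size 1, align 1) → ends 9; pad 1 to align 2 for depth; depth at 10 (size 2, align 2) → ends 12; pitch at 12 (size 4, align 4) → ends 16; total 16 bytes, alignment 4
magic at 0 (size 1, align 1) → ends 1
pad 7 to align 8 for version
version at 8 (size 8, align 8) → ends 16
ack at 16 (size 4, align 4) → ends 20
pad 4 to align 8 for seq
seq at 24 (size 8, align 8) → ends 32
window at 32 (size 8, align 8) → ends 40
flags at 40 (size 1, align 1) → ends 41
pad 7 to align 8 for dst
dst at 48 (size 8, align 8) → ends 56
length at 56 (size 16, align 4) → ends 72
total 72 bytes, alignment 8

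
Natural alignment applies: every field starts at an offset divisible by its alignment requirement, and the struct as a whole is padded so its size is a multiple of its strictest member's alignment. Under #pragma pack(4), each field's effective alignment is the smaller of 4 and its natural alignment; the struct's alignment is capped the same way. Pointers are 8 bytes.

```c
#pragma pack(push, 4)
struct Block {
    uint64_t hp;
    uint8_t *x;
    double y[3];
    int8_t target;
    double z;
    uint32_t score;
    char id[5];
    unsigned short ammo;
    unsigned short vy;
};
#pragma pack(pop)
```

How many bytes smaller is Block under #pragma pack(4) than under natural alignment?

natural layout:
  @0: hp [8B, align 8] → 8
  @8: x [8B, align 8] → 16
  @16: y [24B, align 8] → 40
  @40: target [1B, align 1] → 41
  +7 pad (align 8)
  @48: z [8B, align 8] → 56
  @56: score [4B, align 4] → 60
  @60: id [5B, align 1] → 65
  +1 pad (align 2)
  @66: ammo [2B, align 2] → 68
  @68: vy [2B, align 2] → 70
  +2 tail pad (align 8)
  size 72, align 8
packed(4) layout:
  @0: hp [8B, align 4] → 8
  @8: x [8B, align 4] → 16
  @16: y [24B, align 4] → 40
  @40: target [1B, align 1] → 41
  +3 pad (align 4)
  @44: z [8B, align 4] → 52
  @52: score [4B, align 4] → 56
  @56: id [5B, align 1] → 61
  +1 pad (align 2)
  @62: ammo [2B, align 2] → 64
  @64: vy [2B, align 2] → 66
  +2 tail pad (align 4)
  size 68, align 4
72 − 68 = 4

4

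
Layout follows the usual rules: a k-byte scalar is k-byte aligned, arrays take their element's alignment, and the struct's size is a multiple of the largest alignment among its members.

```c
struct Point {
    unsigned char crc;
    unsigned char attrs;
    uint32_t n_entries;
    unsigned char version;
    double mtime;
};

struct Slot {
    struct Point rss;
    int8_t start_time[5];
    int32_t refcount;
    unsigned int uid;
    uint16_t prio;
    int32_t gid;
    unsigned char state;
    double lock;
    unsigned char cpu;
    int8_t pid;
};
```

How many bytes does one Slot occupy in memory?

72

Point: @0: crc [1B, align 1] → 1; @1: attrs [1B, align 1] → 2; +2 pad (align 4); @4: n_entries [4B, align 4] → 8; @8: version [1B, align 1] → 9; +7 pad (align 8); @16: mtime [8B, align 8] → 24; size 24, align 8
@0: rss [24B, align 8] → 24
@24: start_time [5B, align 1] → 29
+3 pad (align 4)
@32: refcount [4B, align 4] → 36
@36: uid [4B, align 4] → 40
@40: prio [2B, align 2] → 42
+2 pad (align 4)
@44: gid [4B, align 4] → 48
@48: state [1B, align 1] → 49
+7 pad (align 8)
@56: lock [8B, align 8] → 64
@64: cpu [1B, align 1] → 65
@65: pid [1B, align 1] → 66
+6 tail pad (align 8)
size 72, align 8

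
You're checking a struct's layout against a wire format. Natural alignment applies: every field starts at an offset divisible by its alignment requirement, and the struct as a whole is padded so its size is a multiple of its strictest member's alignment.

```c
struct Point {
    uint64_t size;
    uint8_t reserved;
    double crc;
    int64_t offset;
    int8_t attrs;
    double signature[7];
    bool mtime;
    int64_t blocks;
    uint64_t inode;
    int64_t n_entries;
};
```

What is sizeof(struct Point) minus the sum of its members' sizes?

0..8  size  (8B, 8-aligned)
8..9  reserved  (1B, 1-aligned)
9..16  -- padding (7B)
16..24  crc  (8B, 8-aligned)
24..32  offset  (8B, 8-aligned)
32..33  attrs  (1B, 1-aligned)
33..40  -- padding (7B)
40..96  signature  (56B, 8-aligned)
96..97  mtime  (1B, 1-aligned)
97..104  -- padding (7B)
104..112  blocks  (8B, 8-aligned)
112..120  inode  (8B, 8-aligned)
120..128  n_entries  (8B, 8-aligned)
sizeof = 128, alignof = 8
data bytes 107, size 128 → padding 21

21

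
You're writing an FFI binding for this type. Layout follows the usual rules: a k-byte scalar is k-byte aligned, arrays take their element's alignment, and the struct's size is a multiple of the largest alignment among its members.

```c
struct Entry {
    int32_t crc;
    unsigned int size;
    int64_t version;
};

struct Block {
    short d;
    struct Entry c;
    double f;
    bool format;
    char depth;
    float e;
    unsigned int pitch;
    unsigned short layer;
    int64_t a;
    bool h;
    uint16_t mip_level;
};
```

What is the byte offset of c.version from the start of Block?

16

Entry: 0..4  crc  (4B, 4-aligned); 4..8  size  (4B, 4-aligned); 8..16  version  (8B, 8-aligned); sizeof = 16, alignof = 8
0..2  d  (2B, 2-aligned)
2..8  -- padding (6B)
8..24  c  (16B, 8-aligned)
within Entry: version at 8
8 + 8 = 16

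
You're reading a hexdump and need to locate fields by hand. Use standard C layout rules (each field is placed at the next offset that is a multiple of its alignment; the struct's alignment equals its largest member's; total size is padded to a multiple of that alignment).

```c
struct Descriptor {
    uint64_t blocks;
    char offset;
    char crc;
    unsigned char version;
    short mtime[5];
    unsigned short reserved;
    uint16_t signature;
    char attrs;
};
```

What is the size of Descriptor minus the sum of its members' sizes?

6

blocks at 0 (size 8, align 8) → ends 8
offset at 8 (size 1, align 1) → ends 9
crc at 9 (size 1, align 1) → ends 10
version at 10 (size 1, align 1) → ends 11
pad 1 to align 2 for mtime
mtime at 12 (size 10, align 2) → ends 22
reserved at 22 (size 2, align 2) → ends 24
signature at 24 (size 2, align 2) → ends 26
attrs at 26 (size 1, align 1) → ends 27
tail pad 5 to reach multiple of 8
total 32 bytes, alignment 8
data bytes 26, size 32 → padding 6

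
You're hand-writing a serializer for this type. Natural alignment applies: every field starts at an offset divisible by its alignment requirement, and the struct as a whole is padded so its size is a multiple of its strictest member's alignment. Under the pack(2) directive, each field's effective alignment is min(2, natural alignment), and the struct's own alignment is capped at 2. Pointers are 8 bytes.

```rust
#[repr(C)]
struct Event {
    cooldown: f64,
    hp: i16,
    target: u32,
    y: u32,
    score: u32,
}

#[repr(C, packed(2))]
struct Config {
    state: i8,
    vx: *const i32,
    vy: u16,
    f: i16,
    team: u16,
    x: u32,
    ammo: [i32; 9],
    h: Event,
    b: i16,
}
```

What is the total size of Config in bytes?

Event: @0: cooldown [8B, align 8] → 8; @8: hp [2B, align 2] → 10; +2 pad (align 4); @12: target [4B, align 4] → 16; @16: y [4B, align 4] → 20; @20: score [4B, align 4] → 24; size 24, align 8
@0: state [1B, align 1] → 1
+1 pad (align 2)
@2: vx [8B, align 2] → 10
@10: vy [2B, align 2] → 12
@12: f [2B, align 2] → 14
@14: team [2B, align 2] → 16
@16: x [4B, align 2] → 20
@20: ammo [36B, align 2] → 56
@56: h [24B, align 2] → 80
@80: b [2B, align 2] → 82
size 82, align 2

82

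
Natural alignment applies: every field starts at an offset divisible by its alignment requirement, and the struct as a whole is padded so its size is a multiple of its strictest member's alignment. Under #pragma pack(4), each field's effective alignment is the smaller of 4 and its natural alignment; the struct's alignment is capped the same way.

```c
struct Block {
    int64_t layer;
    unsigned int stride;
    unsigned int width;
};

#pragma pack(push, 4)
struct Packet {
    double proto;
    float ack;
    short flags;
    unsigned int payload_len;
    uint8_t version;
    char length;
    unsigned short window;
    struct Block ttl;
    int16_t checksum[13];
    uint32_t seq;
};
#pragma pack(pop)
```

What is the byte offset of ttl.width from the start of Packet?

Block: layer at 0 (size 8, align 8) → ends 8; stride at 8 (size 4, align 4) → ends 12; width at 12 (size 4, align 4) → ends 16; total 16 bytes, alignment 8
proto at 0 (size 8, align 4) → ends 8
ack at 8 (size 4, align 4) → ends 12
flags at 12 (size 2, align 2) → ends 14
pad 2 to align 4 for payload_len
payload_len at 16 (size 4, align 4) → ends 20
version at 20 (size 1, align 1) → ends 21
length at 21 (size 1, align 1) → ends 22
window at 22 (size 2, align 2) → ends 24
ttl at 24 (size 16, align 4) → ends 40
within Block: width at 12
24 + 12 = 36

36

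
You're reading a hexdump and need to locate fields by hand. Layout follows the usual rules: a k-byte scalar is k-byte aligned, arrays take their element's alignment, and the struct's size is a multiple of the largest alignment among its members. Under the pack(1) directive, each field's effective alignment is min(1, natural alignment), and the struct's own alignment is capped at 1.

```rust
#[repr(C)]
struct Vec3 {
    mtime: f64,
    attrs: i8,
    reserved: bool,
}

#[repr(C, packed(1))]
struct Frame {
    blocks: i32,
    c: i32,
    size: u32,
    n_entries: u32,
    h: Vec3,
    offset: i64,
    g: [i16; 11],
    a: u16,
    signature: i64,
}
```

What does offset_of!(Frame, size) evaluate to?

Vec3: @0: mtime [8B, align 8] → 8; @8: attrs [1B, align 1] → 9; @9: reserved [1B, align 1] → 10; +6 tail pad (align 8); size 16, align 8
@0: blocks [4B, align 1] → 4
@4: c [4B, align 1] → 8
@8: size [4B, align 1] → 12

8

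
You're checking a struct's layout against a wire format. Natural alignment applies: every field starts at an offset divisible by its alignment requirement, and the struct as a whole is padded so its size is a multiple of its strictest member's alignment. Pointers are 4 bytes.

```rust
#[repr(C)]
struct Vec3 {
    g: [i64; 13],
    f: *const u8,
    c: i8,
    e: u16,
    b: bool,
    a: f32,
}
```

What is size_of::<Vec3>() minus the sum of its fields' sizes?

4

0..104  g  (104B, 8-aligned)
104..108  f  (4B, 4-aligned)
108..109  c  (1B, 1-aligned)
109..110  -- padding (1B)
110..112  e  (2B, 2-aligned)
112..113  b  (1B, 1-aligned)
113..116  -- padding (3B)
116..120  a  (4B, 4-aligned)
sizeof = 120, alignof = 8
data bytes 116, size 120 → padding 4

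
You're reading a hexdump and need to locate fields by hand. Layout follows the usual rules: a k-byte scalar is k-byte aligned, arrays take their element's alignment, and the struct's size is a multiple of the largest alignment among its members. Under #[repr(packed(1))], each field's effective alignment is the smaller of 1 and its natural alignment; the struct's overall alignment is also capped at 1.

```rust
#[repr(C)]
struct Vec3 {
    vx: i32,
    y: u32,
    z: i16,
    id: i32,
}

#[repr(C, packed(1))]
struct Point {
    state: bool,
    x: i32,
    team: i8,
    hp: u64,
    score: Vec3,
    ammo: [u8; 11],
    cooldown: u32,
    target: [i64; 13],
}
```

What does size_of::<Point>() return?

Vec3: vx at 0 (size 4, align 4) → ends 4; y at 4 (size 4, align 4) → ends 8; z at 8 (size 2, align 2) → ends 10; pad 2 to align 4 for id; id at 12 (size 4, align 4) → ends 16; total 16 bytes, alignment 4
state at 0 (size 1, align 1) → ends 1
x at 1 (size 4, align 1) → ends 5
team at 5 (size 1, align 1) → ends 6
hp at 6 (size 8, align 1) → ends 14
score at 14 (size 16, align 1) → ends 30
ammo at 30 (size 11, align 1) → ends 41
cooldown at 41 (size 4, align 1) → ends 45
target at 45 (size 104, align 1) → ends 149
total 149 bytes, alignment 1

149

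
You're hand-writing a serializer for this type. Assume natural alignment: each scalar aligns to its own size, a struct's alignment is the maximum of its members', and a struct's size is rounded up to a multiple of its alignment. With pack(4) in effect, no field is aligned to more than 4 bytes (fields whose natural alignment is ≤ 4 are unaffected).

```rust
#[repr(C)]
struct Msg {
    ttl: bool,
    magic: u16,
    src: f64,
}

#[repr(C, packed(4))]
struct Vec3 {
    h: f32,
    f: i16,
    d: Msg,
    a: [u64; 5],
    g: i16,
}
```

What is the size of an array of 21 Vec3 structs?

Msg: 0..1  ttl  (1B, 1-aligned); 1..2  -- padding (1B); 2..4  magic  (2B, 2-aligned); 4..8  -- padding (4B); 8..16  src  (8B, 8-aligned); sizeof = 16, alignof = 8
0..4  h  (4B, 4-aligned)
4..6  f  (2B, 2-aligned)
6..8  -- padding (2B)
8..24  d  (16B, 4-aligned)
24..64  a  (40B, 4-aligned)
64..66  g  (2B, 2-aligned)
66..68  -- tail padding (2B)
sizeof = 68, alignof = 4
array of 21: 21 × 68 = 1428

1428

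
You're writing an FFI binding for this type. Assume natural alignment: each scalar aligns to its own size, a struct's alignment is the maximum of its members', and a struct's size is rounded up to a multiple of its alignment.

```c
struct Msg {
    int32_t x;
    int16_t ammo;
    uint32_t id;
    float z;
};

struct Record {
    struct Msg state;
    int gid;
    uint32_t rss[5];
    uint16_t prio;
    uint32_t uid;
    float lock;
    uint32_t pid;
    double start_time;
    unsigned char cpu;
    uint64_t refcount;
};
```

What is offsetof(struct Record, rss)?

20

Msg: x at 0 (size 4, align 4) → ends 4; ammo at 4 (size 2, align 2) → ends 6; pad 2 to align 4 for id; id at 8 (size 4, align 4) → ends 12; z at 12 (size 4, align 4) → ends 16; total 16 bytes, alignment 4
state at 0 (size 16, align 4) → ends 16
gid at 16 (size 4, align 4) → ends 20
rss at 20 (size 20, align 4) → ends 40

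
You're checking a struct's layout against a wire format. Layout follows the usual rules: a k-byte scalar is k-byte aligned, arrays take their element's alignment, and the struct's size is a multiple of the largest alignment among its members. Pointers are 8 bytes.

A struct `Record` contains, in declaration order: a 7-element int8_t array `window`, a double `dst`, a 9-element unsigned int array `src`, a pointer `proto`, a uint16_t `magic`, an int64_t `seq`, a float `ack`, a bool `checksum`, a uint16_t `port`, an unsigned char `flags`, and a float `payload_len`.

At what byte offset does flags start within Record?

@0: window [7B, align 1] → 7
+1 pad (align 8)
@8: dst [8B, align 8] → 16
@16: src [36B, align 4] → 52
+4 pad (align 8)
@56: proto [8B, align 8] → 64
@64: magic [2B, align 2] → 66
+6 pad (align 8)
@72: seq [8B, align 8] → 80
@80: ack [4B, align 4] → 84
@84: checksum [1B, align 1] → 85
+1 pad (align 2)
@86: port [2B, align 2] → 88
@88: flags [1B, align 1] → 89

88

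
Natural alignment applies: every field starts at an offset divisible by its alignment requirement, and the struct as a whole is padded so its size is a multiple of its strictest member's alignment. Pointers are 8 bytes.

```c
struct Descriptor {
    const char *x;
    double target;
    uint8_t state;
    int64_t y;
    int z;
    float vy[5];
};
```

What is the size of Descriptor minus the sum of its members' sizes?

0..8  x  (8B, 8-aligned)
8..16  target  (8B, 8-aligned)
16..17  state  (1B, 1-aligned)
17..24  -- padding (7B)
24..32  y  (8B, 8-aligned)
32..36  z  (4B, 4-aligned)
36..56  vy  (20B, 4-aligned)
sizeof = 56, alignof = 8
data bytes 49, size 56 → padding 7

7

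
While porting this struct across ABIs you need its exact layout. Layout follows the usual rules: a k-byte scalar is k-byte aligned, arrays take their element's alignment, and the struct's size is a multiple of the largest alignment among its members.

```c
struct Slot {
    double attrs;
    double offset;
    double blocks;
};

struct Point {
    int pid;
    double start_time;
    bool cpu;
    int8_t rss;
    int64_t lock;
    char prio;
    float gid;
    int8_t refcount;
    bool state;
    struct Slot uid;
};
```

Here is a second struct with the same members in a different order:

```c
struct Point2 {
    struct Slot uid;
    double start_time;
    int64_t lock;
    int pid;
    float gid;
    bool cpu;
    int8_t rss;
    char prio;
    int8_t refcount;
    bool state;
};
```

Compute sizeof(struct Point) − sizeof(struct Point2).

Slot: 0..8  attrs  (8B, 8-aligned); 8..16  offset  (8B, 8-aligned); 16..24  blocks  (8B, 8-aligned); sizeof = 24, alignof = 8
0..4  pid  (4B, 4-aligned)
4..8  -- padding (4B)
8..16  start_time  (8B, 8-aligned)
16..17  cpu  (1B, 1-aligned)
17..18  rss  (1B, 1-aligned)
18..24  -- padding (6B)
24..32  lock  (8B, 8-aligned)
32..33  prio  (1B, 1-aligned)
33..36  -- padding (3B)
36..40  gid  (4B, 4-aligned)
40..41  refcount  (1B, 1-aligned)
41..42  state  (1B, 1-aligned)
42..48  -- padding (6B)
48..72  uid  (24B, 8-aligned)
sizeof = 72, alignof = 8
— Point2 —
0..24  uid  (24B, 8-aligned)
24..32  start_time  (8B, 8-aligned)
32..40  lock  (8B, 8-aligned)
40..44  pid  (4B, 4-aligned)
44..48  gid  (4B, 4-aligned)
48..49  cpu  (1B, 1-aligned)
49..50  rss  (1B, 1-aligned)
50..51  prio  (1B, 1-aligned)
51..52  refcount  (1B, 1-aligned)
52..53  state  (1B, 1-aligned)
53..56  -- tail padding (3B)
sizeof = 56, alignof = 8
72 − 56 = 16

16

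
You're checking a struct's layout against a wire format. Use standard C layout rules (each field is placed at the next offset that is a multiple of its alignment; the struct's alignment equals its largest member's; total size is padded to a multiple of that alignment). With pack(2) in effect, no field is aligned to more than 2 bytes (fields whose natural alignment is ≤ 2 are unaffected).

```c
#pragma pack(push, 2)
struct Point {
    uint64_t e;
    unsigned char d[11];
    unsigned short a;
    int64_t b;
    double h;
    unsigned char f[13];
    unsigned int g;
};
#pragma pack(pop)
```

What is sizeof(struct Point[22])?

1232

@0: e [8B, align 2] → 8
@8: d [11B, align 1] → 19
+1 pad (align 2)
@20: a [2B, align 2] → 22
@22: b [8B, align 2] → 30
@30: h [8B, align 2] → 38
@38: f [13B, align 1] → 51
+1 pad (align 2)
@52: g [4B, align 2] → 56
size 56, align 2
array of 22: 22 × 56 = 1232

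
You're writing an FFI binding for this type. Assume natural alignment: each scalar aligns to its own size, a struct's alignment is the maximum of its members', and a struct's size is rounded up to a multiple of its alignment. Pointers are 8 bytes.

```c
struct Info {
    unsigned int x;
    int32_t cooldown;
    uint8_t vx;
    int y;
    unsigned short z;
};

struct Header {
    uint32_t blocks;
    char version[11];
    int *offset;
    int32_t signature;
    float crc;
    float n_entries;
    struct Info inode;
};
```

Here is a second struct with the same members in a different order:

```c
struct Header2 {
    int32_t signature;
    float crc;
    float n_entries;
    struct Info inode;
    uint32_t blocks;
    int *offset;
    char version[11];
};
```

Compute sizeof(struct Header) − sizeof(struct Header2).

Info: 0..4  x  (4B, 4-aligned); 4..8  cooldown  (4B, 4-aligned); 8..9  vx  (1B, 1-aligned); 9..12  -- padding (3B); 12..16  y  (4B, 4-aligned); 16..18  z  (2B, 2-aligned); 18..20  -- tail padding (2B); sizeof = 20, alignof = 4
0..4  blocks  (4B, 4-aligned)
4..15  version  (11B, 1-aligned)
15..16  -- padding (1B)
16..24  offset  (8B, 8-aligned)
24..28  signature  (4B, 4-aligned)
28..32  crc  (4B, 4-aligned)
32..36  n_entries  (4B, 4-aligned)
36..56  inode  (20B, 4-aligned)
sizeof = 56, alignof = 8
— Header2 —
0..4  signature  (4B, 4-aligned)
4..8  crc  (4B, 4-aligned)
8..12  n_entries  (4B, 4-aligned)
12..32  inode  (20B, 4-aligned)
32..36  blocks  (4B, 4-aligned)
36..40  -- padding (4B)
40..48  offset  (8B, 8-aligned)
48..59  version  (11B, 1-aligned)
59..64  -- tail padding (5B)
sizeof = 64, alignof = 8
56 − 64 = -8

-8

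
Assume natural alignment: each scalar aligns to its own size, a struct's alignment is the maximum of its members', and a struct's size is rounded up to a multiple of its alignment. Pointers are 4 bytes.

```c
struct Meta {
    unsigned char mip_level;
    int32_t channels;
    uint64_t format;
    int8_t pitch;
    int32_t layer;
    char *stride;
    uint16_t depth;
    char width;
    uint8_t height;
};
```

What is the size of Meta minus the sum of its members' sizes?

mip_level at 0 (size 1, align 1) → ends 1
pad 3 to align 4 for channels
channels at 4 (size 4, align 4) → ends 8
format at 8 (size 8, align 8) → ends 16
pitch at 16 (size 1, align 1) → ends 17
pad 3 to align 4 for layer
layer at 20 (size 4, align 4) → ends 24
stride at 24 (size 4, align 4) → ends 28
depth at 28 (size 2, align 2) → ends 30
width at 30 (size 1, align 1) → ends 31
height at 31 (size 1, align 1) → ends 32
total 32 bytes, alignment 8
data bytes 26, size 32 → padding 6

6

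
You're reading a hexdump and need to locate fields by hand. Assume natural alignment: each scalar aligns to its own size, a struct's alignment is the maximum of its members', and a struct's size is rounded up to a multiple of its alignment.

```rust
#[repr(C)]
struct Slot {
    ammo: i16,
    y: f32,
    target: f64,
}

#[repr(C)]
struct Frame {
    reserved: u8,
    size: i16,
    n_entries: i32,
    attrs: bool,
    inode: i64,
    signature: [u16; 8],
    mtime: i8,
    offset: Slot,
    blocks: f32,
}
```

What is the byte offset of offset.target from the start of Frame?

56

Slot: 0..2  ammo  (2B, 2-aligned); 2..4  -- padding (2B); 4..8  y  (4B, 4-aligned); 8..16  target  (8B, 8-aligned); sizeof = 16, alignof = 8
0..1  reserved  (1B, 1-aligned)
1..2  -- padding (1B)
2..4  size  (2B, 2-aligned)
4..8  n_entries  (4B, 4-aligned)
8..9  attrs  (1B, 1-aligned)
9..16  -- padding (7B)
16..24  inode  (8B, 8-aligned)
24..40  signature  (16B, 2-aligned)
40..41  mtime  (1B, 1-aligned)
41..48  -- padding (7B)
48..64  offset  (16B, 8-aligned)
within Slot: target at 8
48 + 8 = 56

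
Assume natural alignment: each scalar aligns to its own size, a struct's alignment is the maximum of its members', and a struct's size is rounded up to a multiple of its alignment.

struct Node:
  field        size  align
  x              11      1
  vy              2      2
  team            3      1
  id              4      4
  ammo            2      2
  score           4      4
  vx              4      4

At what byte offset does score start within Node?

0..11  x  (11B, 1-aligned)
11..12  -- padding (1B)
12..14  vy  (2B, 2-aligned)
14..17  team  (3B, 1-aligned)
17..20  -- padding (3B)
20..24  id  (4B, 4-aligned)
24..26  ammo  (2B, 2-aligned)
26..28  -- padding (2B)
28..32  score  (4B, 4-aligned)

28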